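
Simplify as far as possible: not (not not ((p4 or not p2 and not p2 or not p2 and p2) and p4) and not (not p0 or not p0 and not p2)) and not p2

not (not not ((p4 or not p2 and not p2 or not p2 and p2) and p4) and not (not p0 or not p0 and not p2)) and not p2
= not (not not ((p4 or not p2) and p4) and not (not p0 or not p0 and not p2)) and not p2   (distribution)
= (not ((p4 or not p2) and p4) or not p0 or not p0 and not p2) and not p2   (De Morgan)
= (not p4 or not p0 or not p0 and not p2) and not p2   (absorption)
= (not p4 or not p0) and not p2   (absorption)

(not p4 or not p0) and not p2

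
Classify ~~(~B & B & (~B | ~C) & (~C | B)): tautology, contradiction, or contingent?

contradiction

~~(~B & B & (~B | ~C) & (~C | B))
= ~~(~B & B & (~B & B | ~C))   [distribution]
= ~~(~B & B)   [absorption]
= ~B & B   [double negation]
= 0   [complement]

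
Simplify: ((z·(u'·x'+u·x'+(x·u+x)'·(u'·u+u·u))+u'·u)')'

((z·(u'·x'+u·x'+(x·u+x)'·(u'·u+u·u))+u'·u)')'
= ((z·(u'·x'+u·x'+x'·(u'·u+u·u))+u'·u)')'
= ((z·(u'·x'+u·x'+x'·u)+u'·u)')'
= ((z·(x'+x'·u)+u'·u)')'
= ((z·x'+u'·u)')'
= ((z·x')')'
= z·x'

z·x'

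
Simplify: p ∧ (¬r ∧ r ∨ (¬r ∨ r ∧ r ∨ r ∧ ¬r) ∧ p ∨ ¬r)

p ∧ (¬r ∧ r ∨ (¬r ∨ r ∧ r ∨ r ∧ ¬r) ∧ p ∨ ¬r)
= p ∧ (¬r ∧ r ∨ (¬r ∨ r) ∧ p ∨ ¬r)   — distribution
= p ∧ ((¬r ∨ r) ∧ p ∨ ¬r)   — complement / identity
= p ∧ (p ∨ ¬r)   — complement / identity
= p   — absorption

p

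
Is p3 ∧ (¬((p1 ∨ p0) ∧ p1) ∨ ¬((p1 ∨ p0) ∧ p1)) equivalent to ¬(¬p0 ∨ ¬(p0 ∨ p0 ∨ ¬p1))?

E1: p3 ∧ (¬((p1 ∨ p0) ∧ p1) ∨ ¬((p1 ∨ p0) ∧ p1))
    = p3 ∧ ¬((p1 ∨ p0) ∧ p1)   (idempotence)
    = p3 ∧ ¬p1   (absorption)
E2: ¬(¬p0 ∨ ¬(p0 ∨ p0 ∨ ¬p1))
    = p0 ∧ (p0 ∨ p0 ∨ ¬p1)   (De Morgan)
    = p0 ∧ (p0 ∨ ¬p1)   (idempotence)
    = p0   (absorption)
These differ: at p0=1, p1=0, p3=0, E1 = 0 but E2 = 1.

No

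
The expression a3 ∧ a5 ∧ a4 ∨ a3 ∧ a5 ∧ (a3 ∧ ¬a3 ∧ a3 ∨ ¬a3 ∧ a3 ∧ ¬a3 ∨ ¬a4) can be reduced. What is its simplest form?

a3 ∧ a5

a3 ∧ a5 ∧ a4 ∨ a3 ∧ a5 ∧ (a3 ∧ ¬a3 ∧ a3 ∨ ¬a3 ∧ a3 ∧ ¬a3 ∨ ¬a4)
= a3 ∧ a5 ∧ a4 ∨ a3 ∧ a5 ∧ (¬a3 ∧ a3 ∨ ¬a4)   — distribution
= a3 ∧ a5 ∧ a4 ∨ a3 ∧ a5 ∧ ¬a4   — complement / identity
= a3 ∧ a5   — distribution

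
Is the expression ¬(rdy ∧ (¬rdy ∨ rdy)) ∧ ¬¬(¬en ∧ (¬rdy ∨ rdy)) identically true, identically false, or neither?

¬(rdy ∧ (¬rdy ∨ rdy)) ∧ ¬¬(¬en ∧ (¬rdy ∨ rdy))
= ¬rdy ∧ ¬¬(¬en ∧ (¬rdy ∨ rdy))   [complement / identity]
= ¬rdy ∧ ¬¬¬en   [complement / identity]
= ¬rdy ∧ ¬en   [double negation]
This depends on en, rdy, so it is not a constant.

neither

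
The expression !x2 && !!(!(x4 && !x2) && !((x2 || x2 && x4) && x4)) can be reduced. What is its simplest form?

!x2 && !x4

!x2 && !!(!(x4 && !x2) && !((x2 || x2 && x4) && x4))
= !x2 && !(x4 && !x2 || (x2 || x2 && x4) && x4)   (De Morgan)
= !x2 && !(x4 && !x2 || x2 && x4)   (absorption)
= !x2 && !x4   (distribution)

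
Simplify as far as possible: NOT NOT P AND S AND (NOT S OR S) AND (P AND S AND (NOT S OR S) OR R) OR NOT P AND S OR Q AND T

NOT NOT P AND S AND (NOT S OR S) AND (P AND S AND (NOT S OR S) OR R) OR NOT P AND S OR Q AND T
= P AND S AND (NOT S OR S) AND (P AND S AND (NOT S OR S) OR R) OR NOT P AND S OR Q AND T   — double negation
= P AND S AND (NOT S OR S) OR NOT P AND S OR Q AND T   — absorption
= P AND S OR NOT P AND S OR Q AND T   — complement / identity
= S OR Q AND T   — distribution

S OR Q AND T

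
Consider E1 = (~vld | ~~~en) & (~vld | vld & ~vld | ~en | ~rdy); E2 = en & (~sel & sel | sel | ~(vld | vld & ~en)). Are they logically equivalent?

E1: (~vld | ~~~en) & (~vld | vld & ~vld | ~en | ~rdy)
    = (~vld | ~~~en) & (~vld | ~en | ~rdy)   — complement / identity
    = (~vld | ~en) & (~vld | ~en | ~rdy)   — double negation
    = ~vld | ~en   — absorption
E2: en & (~sel & sel | sel | ~(vld | vld & ~en))
    = en & (sel | ~(vld | vld & ~en))   — complement / identity
    = en & (sel | ~vld)   — absorption
These differ: at en=0, rdy=0, sel=0, vld=0, E1 = 1 but E2 = 0.

No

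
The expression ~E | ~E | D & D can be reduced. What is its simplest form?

~E | ~E | D & D
= ~E | D & D   — idempotence
= ~E | D   — idempotence

~E | D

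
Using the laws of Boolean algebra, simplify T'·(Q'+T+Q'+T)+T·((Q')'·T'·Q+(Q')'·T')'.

Q'+T

T'·(Q'+T+Q'+T)+T·((Q')'·T'·Q+(Q')'·T')'
= T'·(Q'+T+Q'+T)+T·((Q')'·T')'   [absorption]
= T'·(Q'+T)+T·((Q')'·T')'   [idempotence]
= T'·(Q'+T)+T·(Q'+T)   [De Morgan]
= Q'+T   [distribution]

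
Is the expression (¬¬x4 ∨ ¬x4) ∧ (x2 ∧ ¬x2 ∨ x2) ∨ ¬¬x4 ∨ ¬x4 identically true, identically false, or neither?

(¬¬x4 ∨ ¬x4) ∧ (x2 ∧ ¬x2 ∨ x2) ∨ ¬¬x4 ∨ ¬x4
= (¬¬x4 ∨ ¬x4) ∧ x2 ∨ ¬¬x4 ∨ ¬x4   — complement / identity
= ¬¬x4 ∨ ¬x4   — absorption
= x4 ∨ ¬x4   — double negation
= True   — complement

identically true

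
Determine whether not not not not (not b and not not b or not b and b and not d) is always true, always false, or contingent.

not not not not (not b and not not b or not b and b and not d)
= not not (not b and not not b or not b and b and not d)   (double negation)
= not not (not b and b or not b and b and not d)   (double negation)
= not b and b or not b and b and not d   (double negation)
= not b and b   (absorption)
= False   (complement)

always false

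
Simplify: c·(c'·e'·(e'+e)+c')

0

c·(c'·e'·(e'+e)+c')
= c·(c'·e'+c')   [complement / identity]
= c·c'   [absorption]
= 0   [complement]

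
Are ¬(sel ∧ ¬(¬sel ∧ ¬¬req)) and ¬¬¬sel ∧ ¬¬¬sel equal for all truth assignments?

E1: ¬(sel ∧ ¬(¬sel ∧ ¬¬req))
    = ¬(sel ∧ (sel ∨ ¬req))   [De Morgan]
    = ¬sel   [absorption]
E2: ¬¬¬sel ∧ ¬¬¬sel
    = ¬¬¬sel   [idempotence]
    = ¬sel   [double negation]
Both reduce to ¬sel, so they are equivalent.

Yes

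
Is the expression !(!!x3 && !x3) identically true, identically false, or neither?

!(!!x3 && !x3)
= !x3 || x3   — De Morgan
= true   — complement

identically true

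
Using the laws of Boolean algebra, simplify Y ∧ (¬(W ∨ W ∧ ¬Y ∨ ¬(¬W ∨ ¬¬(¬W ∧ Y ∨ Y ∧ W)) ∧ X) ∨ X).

Y ∧ (¬W ∨ X)

Y ∧ (¬(W ∨ W ∧ ¬Y ∨ ¬(¬W ∨ ¬¬(¬W ∧ Y ∨ Y ∧ W)) ∧ X) ∨ X)
= Y ∧ (¬(W ∨ W ∧ ¬Y ∨ ¬(¬W ∨ ¬¬Y) ∧ X) ∨ X)   — distribution
= Y ∧ (¬(W ∨ W ∧ ¬Y ∨ W ∧ ¬Y ∧ X) ∨ X)   — De Morgan
= Y ∧ (¬(W ∨ W ∧ ¬Y) ∨ X)   — absorption
= Y ∧ (¬W ∨ X)   — absorption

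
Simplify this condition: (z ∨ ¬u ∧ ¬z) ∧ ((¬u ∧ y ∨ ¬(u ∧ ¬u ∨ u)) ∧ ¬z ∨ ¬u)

(z ∨ ¬u ∧ ¬z) ∧ ((¬u ∧ y ∨ ¬(u ∧ ¬u ∨ u)) ∧ ¬z ∨ ¬u)
= (z ∨ ¬u ∧ ¬z) ∧ ((¬u ∧ y ∨ ¬u) ∧ ¬z ∨ ¬u)   — complement / identity
= (z ∨ ¬u ∧ ¬z) ∧ (¬u ∧ ¬z ∨ ¬u)   — absorption
= ¬u ∧ ¬z ∨ z ∧ ¬u   — distribution
= ¬u   — distribution

¬u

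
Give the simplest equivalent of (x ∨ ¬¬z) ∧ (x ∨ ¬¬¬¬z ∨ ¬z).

(x ∨ ¬¬z) ∧ (x ∨ ¬¬¬¬z ∨ ¬z)
= (x ∨ ¬¬z) ∧ (x ∨ ¬¬z ∨ ¬z)   — double negation
= x ∨ ¬¬z   — absorption
= x ∨ z   — double negation

x ∨ z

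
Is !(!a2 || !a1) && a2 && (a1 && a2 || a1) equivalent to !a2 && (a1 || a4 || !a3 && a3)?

No

E1: !(!a2 || !a1) && a2 && (a1 && a2 || a1)
    = a2 && a1 && a2 && (a1 && a2 || a1)   — De Morgan
    = a2 && a1 && a2 && a1   — absorption
    = a2 && a1   — idempotence
E2: !a2 && (a1 || a4 || !a3 && a3)
    = !a2 && (a1 || a4)   — complement / identity
These differ: at a1=1, a2=1, a3=0, a4=1, E1 = 1 but E2 = 0.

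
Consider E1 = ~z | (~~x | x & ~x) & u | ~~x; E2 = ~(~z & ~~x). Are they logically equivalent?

E1: ~z | (~~x | x & ~x) & u | ~~x
    = ~z | ~~x & u | ~~x   [complement / identity]
    = ~z | ~~x   [absorption]
    = ~z | x   [double negation]
E2: ~(~z & ~~x)
    = z | ~x   [De Morgan]
These differ: at u=0, x=0, z=1, E1 = 0 but E2 = 1.

No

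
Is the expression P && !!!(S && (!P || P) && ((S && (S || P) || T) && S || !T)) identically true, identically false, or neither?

neither

P && !!!(S && (!P || P) && ((S && (S || P) || T) && S || !T))
= P && !!!(S && (!P || P) && ((S || T) && S || !T))   (absorption)
= P && !!!(S && (!P || P) && (S || !T))   (absorption)
= P && !!!(S && (S || !T))   (complement / identity)
= P && !!!S   (absorption)
= P && !S   (double negation)
This depends on P, S, so it is not a constant.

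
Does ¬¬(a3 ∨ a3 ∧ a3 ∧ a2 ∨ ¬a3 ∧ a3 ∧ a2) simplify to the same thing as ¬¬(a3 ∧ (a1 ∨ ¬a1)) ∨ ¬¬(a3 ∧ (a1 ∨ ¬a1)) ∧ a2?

E1: ¬¬(a3 ∨ a3 ∧ a3 ∧ a2 ∨ ¬a3 ∧ a3 ∧ a2)
    = ¬¬(a3 ∨ a3 ∧ a2)   [distribution]
    = ¬¬a3   [absorption]
    = a3   [double negation]
E2: ¬¬(a3 ∧ (a1 ∨ ¬a1)) ∨ ¬¬(a3 ∧ (a1 ∨ ¬a1)) ∧ a2
    = ¬¬(a3 ∧ (a1 ∨ ¬a1))   [absorption]
    = ¬¬a3   [complement / identity]
    = a3   [double negation]
Both reduce to a3, so they are equivalent.

Yes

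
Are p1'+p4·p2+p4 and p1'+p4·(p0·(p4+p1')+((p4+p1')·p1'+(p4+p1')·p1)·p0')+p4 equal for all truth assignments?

E1: p1'+p4·p2+p4
    = p1'+p4   (absorption)
E2: p1'+p4·(p0·(p4+p1')+((p4+p1')·p1'+(p4+p1')·p1)·p0')+p4
    = p1'+p4·(p0·(p4+p1')+(p4+p1')·p0')+p4   (distribution)
    = p1'+p4·(p4+p1')+p4   (distribution)
    = p1'+p4+p4   (absorption)
    = p1'+p4   (idempotence)
Both reduce to p1'+p4, so they are equivalent.

Yes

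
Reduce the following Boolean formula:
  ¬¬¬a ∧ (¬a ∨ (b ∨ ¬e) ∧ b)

¬a

¬¬¬a ∧ (¬a ∨ (b ∨ ¬e) ∧ b)
= ¬a ∧ (¬a ∨ (b ∨ ¬e) ∧ b)   [double negation]
= ¬a ∧ (¬a ∨ b)   [absorption]
= ¬a   [absorption]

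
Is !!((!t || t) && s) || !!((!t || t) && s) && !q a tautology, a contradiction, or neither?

!!((!t || t) && s) || !!((!t || t) && s) && !q
= !!((!t || t) && s)
= !!s
= s
This depends on s, so it is not a constant.

neither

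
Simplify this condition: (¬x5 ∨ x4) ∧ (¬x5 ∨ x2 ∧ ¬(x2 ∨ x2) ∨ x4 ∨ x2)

(¬x5 ∨ x4) ∧ (¬x5 ∨ x2 ∧ ¬(x2 ∨ x2) ∨ x4 ∨ x2)
= (¬x5 ∨ x4) ∧ (¬x5 ∨ x2 ∧ ¬x2 ∨ x4 ∨ x2)   — idempotence
= (¬x5 ∨ x4) ∧ (¬x5 ∨ x4 ∨ x2)   — complement / identity
= ¬x5 ∨ x4   — absorption

¬x5 ∨ x4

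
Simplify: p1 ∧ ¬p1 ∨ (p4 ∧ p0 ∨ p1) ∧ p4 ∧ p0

p4 ∧ p0

p1 ∧ ¬p1 ∨ (p4 ∧ p0 ∨ p1) ∧ p4 ∧ p0
= (p4 ∧ p0 ∨ p1) ∧ p4 ∧ p0
= p4 ∧ p0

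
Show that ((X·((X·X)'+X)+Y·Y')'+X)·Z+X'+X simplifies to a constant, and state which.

((X·((X·X)'+X)+Y·Y')'+X)·Z+X'+X
= ((X·(X'+X)+Y·Y')'+X)·Z+X'+X
= ((X+Y·Y')'+X)·Z+X'+X
= (X'+X)·Z+X'+X
= X'+X
= 1

1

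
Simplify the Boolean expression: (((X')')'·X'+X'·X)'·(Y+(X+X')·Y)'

X·Y'

(((X')')'·X'+X'·X)'·(Y+(X+X')·Y)'
= (X'·X'+X'·X)'·(Y+(X+X')·Y)'   [double negation]
= (X'·X'+X'·X)'·(Y+Y)'   [complement / identity]
= (X')'·(Y+Y)'   [distribution]
= X·(Y+Y)'   [double negation]
= X·Y'   [idempotence]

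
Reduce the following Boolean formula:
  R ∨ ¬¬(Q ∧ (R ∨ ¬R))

R ∨ ¬¬(Q ∧ (R ∨ ¬R))
= R ∨ Q ∧ (R ∨ ¬R)   (double negation)
= R ∨ Q   (complement / identity)

R ∨ Q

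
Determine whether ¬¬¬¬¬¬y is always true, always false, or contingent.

¬¬¬¬¬¬y
= ¬¬¬¬y
= ¬¬y
= y
This depends on y, so it is not a constant.

contingent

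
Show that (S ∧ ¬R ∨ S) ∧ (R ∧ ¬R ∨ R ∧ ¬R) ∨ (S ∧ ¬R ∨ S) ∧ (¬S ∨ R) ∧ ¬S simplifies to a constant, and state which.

False

(S ∧ ¬R ∨ S) ∧ (R ∧ ¬R ∨ R ∧ ¬R) ∨ (S ∧ ¬R ∨ S) ∧ (¬S ∨ R) ∧ ¬S
= (S ∧ ¬R ∨ S) ∧ (R ∧ ¬R ∨ R ∧ ¬R ∨ (¬S ∨ R) ∧ ¬S)
= (S ∧ ¬R ∨ S) ∧ (R ∧ ¬R ∨ (¬S ∨ R) ∧ ¬S)
= S ∧ (R ∧ ¬R ∨ (¬S ∨ R) ∧ ¬S)
= S ∧ (R ∧ ¬R ∨ ¬S)
= S ∧ ¬S
= False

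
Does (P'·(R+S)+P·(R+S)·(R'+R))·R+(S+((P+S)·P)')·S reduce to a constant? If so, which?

no

(P'·(R+S)+P·(R+S)·(R'+R))·R+(S+((P+S)·P)')·S
= (P'·(R+S)+P·(R+S))·R+(S+((P+S)·P)')·S   (complement / identity)
= (R+S)·R+(S+((P+S)·P)')·S   (distribution)
= (R+S)·R+(S+P')·S   (absorption)
= R+(S+P')·S   (absorption)
= R+S   (absorption)
This depends on R, S, so it is not a constant.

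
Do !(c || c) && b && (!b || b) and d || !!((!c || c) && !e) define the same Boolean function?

No

E1: !(c || c) && b && (!b || b)
    = !c && b && (!b || b)   — idempotence
    = !c && b   — complement / identity
E2: d || !!((!c || c) && !e)
    = d || (!c || c) && !e   — double negation
    = d || !e   — complement / identity
These differ: at b=0, c=1, d=1, e=1, E1 = 0 but E2 = 1.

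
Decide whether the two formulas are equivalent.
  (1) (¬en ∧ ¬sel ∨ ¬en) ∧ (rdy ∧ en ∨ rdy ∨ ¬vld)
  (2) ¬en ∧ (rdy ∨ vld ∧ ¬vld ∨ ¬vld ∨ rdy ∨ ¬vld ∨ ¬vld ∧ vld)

E1: (¬en ∧ ¬sel ∨ ¬en) ∧ (rdy ∧ en ∨ rdy ∨ ¬vld)
    = ¬en ∧ (rdy ∧ en ∨ rdy ∨ ¬vld)   (absorption)
    = ¬en ∧ (rdy ∨ ¬vld)   (absorption)
E2: ¬en ∧ (rdy ∨ vld ∧ ¬vld ∨ ¬vld ∨ rdy ∨ ¬vld ∨ ¬vld ∧ vld)
    = ¬en ∧ (rdy ∨ vld ∧ ¬vld ∨ ¬vld ∨ rdy ∨ ¬vld)   (complement / identity)
    = ¬en ∧ (rdy ∨ ¬vld ∨ rdy ∨ ¬vld)   (complement / identity)
    = ¬en ∧ (rdy ∨ ¬vld)   (idempotence)
Both reduce to ¬en ∧ (rdy ∨ ¬vld), so they are equivalent.

Yes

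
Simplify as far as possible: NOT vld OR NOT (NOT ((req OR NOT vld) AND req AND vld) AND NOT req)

NOT vld OR NOT (NOT ((req OR NOT vld) AND req AND vld) AND NOT req)
= NOT vld OR (req OR NOT vld) AND req AND vld OR req   [De Morgan]
= NOT vld OR req AND vld OR req   [absorption]
= NOT vld OR req   [absorption]

NOT vld OR req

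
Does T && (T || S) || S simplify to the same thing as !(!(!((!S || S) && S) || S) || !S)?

No

E1: T && (T || S) || S
    = T || S
E2: !(!(!((!S || S) && S) || S) || !S)
    = (!((!S || S) && S) || S) && S
    = (!S || S) && S
    = S
These differ: at S=0, T=1, E1 = 1 but E2 = 0.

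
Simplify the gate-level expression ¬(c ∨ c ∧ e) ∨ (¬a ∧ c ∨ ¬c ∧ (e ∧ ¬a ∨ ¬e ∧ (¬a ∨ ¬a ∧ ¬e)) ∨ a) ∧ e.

¬c ∨ e

¬(c ∨ c ∧ e) ∨ (¬a ∧ c ∨ ¬c ∧ (e ∧ ¬a ∨ ¬e ∧ (¬a ∨ ¬a ∧ ¬e)) ∨ a) ∧ e
= ¬(c ∨ c ∧ e) ∨ (¬a ∧ c ∨ ¬c ∧ (e ∧ ¬a ∨ ¬e ∧ ¬a) ∨ a) ∧ e   (absorption)
= ¬(c ∨ c ∧ e) ∨ (¬a ∧ c ∨ ¬c ∧ ¬a ∨ a) ∧ e   (distribution)
= ¬c ∨ (¬a ∧ c ∨ ¬c ∧ ¬a ∨ a) ∧ e   (absorption)
= ¬c ∨ (¬a ∨ a) ∧ e   (distribution)
= ¬c ∨ e   (complement / identity)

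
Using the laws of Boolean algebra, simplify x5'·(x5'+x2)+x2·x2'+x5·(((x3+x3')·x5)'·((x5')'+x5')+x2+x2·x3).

x5'+x2

x5'·(x5'+x2)+x2·x2'+x5·(((x3+x3')·x5)'·((x5')'+x5')+x2+x2·x3)
= x5'·(x5'+x2)+x2·x2'+x5·(x5'·((x5')'+x5')+x2+x2·x3)
= x5'·(x5'+x2)+x5·(x5'·((x5')'+x5')+x2+x2·x3)
= x5'·(x5'+x2)+x5·(x5'·((x5')'+x5')+x2)
= x5'·(x5'+x2)+x5·(x5'·(x5+x5')+x2)
= x5'·(x5'+x2)+x5·(x5'+x2)
= x5'+x2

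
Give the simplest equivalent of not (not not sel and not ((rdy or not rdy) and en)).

not sel or en

not (not not sel and not ((rdy or not rdy) and en))
= not (not not sel and not en)   (complement / identity)
= not sel or en   (De Morgan)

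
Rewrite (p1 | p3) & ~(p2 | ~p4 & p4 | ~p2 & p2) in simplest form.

(p1 | p3) & ~p2

(p1 | p3) & ~(p2 | ~p4 & p4 | ~p2 & p2)
= (p1 | p3) & ~(p2 | ~p4 & p4)   — complement / identity
= (p1 | p3) & ~p2   — complement / identity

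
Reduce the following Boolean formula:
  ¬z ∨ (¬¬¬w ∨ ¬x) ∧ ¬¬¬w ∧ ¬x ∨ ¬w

¬z ∨ (¬¬¬w ∨ ¬x) ∧ ¬¬¬w ∧ ¬x ∨ ¬w
= ¬z ∨ ¬¬¬w ∧ ¬x ∨ ¬w   [absorption]
= ¬z ∨ ¬w ∧ ¬x ∨ ¬w   [double negation]
= ¬z ∨ ¬w   [absorption]

¬z ∨ ¬w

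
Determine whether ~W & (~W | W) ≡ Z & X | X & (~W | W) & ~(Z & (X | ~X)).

No

E1: ~W & (~W | W)
    = ~W
E2: Z & X | X & (~W | W) & ~(Z & (X | ~X))
    = Z & X | X & (~W | W) & ~Z
    = Z & X | X & ~Z
    = X
These differ: at W=0, X=0, Z=0, E1 = 1 but E2 = 0.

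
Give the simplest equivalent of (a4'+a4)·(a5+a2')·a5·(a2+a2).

(a4'+a4)·(a5+a2')·a5·(a2+a2)
= (a5+a2')·a5·(a2+a2)
= a5·(a2+a2)
= a5·a2

a5·a2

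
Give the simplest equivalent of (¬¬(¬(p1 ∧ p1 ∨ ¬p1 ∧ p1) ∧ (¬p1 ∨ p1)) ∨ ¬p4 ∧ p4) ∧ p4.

¬p1 ∧ p4

(¬¬(¬(p1 ∧ p1 ∨ ¬p1 ∧ p1) ∧ (¬p1 ∨ p1)) ∨ ¬p4 ∧ p4) ∧ p4
= ¬¬(¬(p1 ∧ p1 ∨ ¬p1 ∧ p1) ∧ (¬p1 ∨ p1)) ∧ p4
= ¬¬¬(p1 ∧ p1 ∨ ¬p1 ∧ p1) ∧ p4
= ¬(p1 ∧ p1 ∨ ¬p1 ∧ p1) ∧ p4
= ¬p1 ∧ p4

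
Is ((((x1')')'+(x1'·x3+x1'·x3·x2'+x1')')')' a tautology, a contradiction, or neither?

tautology

((((x1')')'+(x1'·x3+x1'·x3·x2'+x1')')')'
= ((((x1')')'+(x1'·x3+x1')')')'   [absorption]
= ((((x1')')'+(x1')')')'   [absorption]
= ((x1')'·x1')'   [De Morgan]
= x1'+x1   [De Morgan]
= 1   [complement]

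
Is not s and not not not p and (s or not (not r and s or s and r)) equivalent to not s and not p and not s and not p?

Yes

E1: not s and not not not p and (s or not (not r and s or s and r))
    = not s and not not not p and (s or not s)
    = not s and not not not p
    = not s and not p
E2: not s and not p and not s and not p
    = not s and not p
Both reduce to not s and not p, so they are equivalent.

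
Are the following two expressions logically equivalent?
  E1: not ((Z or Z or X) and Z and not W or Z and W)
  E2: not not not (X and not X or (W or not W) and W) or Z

E1: not ((Z or Z or X) and Z and not W or Z and W)
    = not ((Z or X) and Z and not W or Z and W)   — idempotence
    = not (Z and not W or Z and W)   — absorption
    = not Z   — distribution
E2: not not not (X and not X or (W or not W) and W) or Z
    = not not not ((W or not W) and W) or Z   — complement / identity
    = not not not W or Z   — complement / identity
    = not W or Z   — double negation
These differ: at W=1, X=1, Z=1, E1 = 0 but E2 = 1.

No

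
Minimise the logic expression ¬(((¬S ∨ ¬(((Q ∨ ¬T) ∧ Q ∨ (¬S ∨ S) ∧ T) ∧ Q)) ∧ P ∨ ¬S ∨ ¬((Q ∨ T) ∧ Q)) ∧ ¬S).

S

¬(((¬S ∨ ¬(((Q ∨ ¬T) ∧ Q ∨ (¬S ∨ S) ∧ T) ∧ Q)) ∧ P ∨ ¬S ∨ ¬((Q ∨ T) ∧ Q)) ∧ ¬S)
= ¬(((¬S ∨ ¬(((Q ∨ ¬T) ∧ Q ∨ T) ∧ Q)) ∧ P ∨ ¬S ∨ ¬((Q ∨ T) ∧ Q)) ∧ ¬S)   [complement / identity]
= ¬(((¬S ∨ ¬((Q ∨ T) ∧ Q)) ∧ P ∨ ¬S ∨ ¬((Q ∨ T) ∧ Q)) ∧ ¬S)   [absorption]
= ¬((¬S ∨ ¬((Q ∨ T) ∧ Q)) ∧ ¬S)   [absorption]
= ¬((¬S ∨ ¬Q) ∧ ¬S)   [absorption]
= ¬¬S   [absorption]
= S   [double negation]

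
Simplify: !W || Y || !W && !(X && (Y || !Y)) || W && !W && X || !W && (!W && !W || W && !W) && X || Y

!W || Y

!W || Y || !W && !(X && (Y || !Y)) || W && !W && X || !W && (!W && !W || W && !W) && X || Y
= !W || Y || !W && !(X && (Y || !Y)) || W && !W && X || !W && !W && X || Y   [distribution]
= !W || Y || !W && !(X && (Y || !Y)) || !W && X || Y   [distribution]
= !W || Y || !W && !X || !W && X || Y   [complement / identity]
= !W || Y || !W || Y   [distribution]
= !W || Y   [idempotence]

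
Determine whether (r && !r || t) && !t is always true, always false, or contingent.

(r && !r || t) && !t
= t && !t   (complement / identity)
= false   (complement)

always false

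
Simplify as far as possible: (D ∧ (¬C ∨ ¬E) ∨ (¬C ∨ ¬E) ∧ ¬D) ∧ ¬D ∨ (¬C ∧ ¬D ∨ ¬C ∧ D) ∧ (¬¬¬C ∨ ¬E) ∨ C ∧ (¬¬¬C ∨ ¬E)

(D ∧ (¬C ∨ ¬E) ∨ (¬C ∨ ¬E) ∧ ¬D) ∧ ¬D ∨ (¬C ∧ ¬D ∨ ¬C ∧ D) ∧ (¬¬¬C ∨ ¬E) ∨ C ∧ (¬¬¬C ∨ ¬E)
= (D ∧ (¬C ∨ ¬E) ∨ (¬C ∨ ¬E) ∧ ¬D) ∧ ¬D ∨ ¬C ∧ (¬¬¬C ∨ ¬E) ∨ C ∧ (¬¬¬C ∨ ¬E)   (distribution)
= (D ∧ (¬C ∨ ¬E) ∨ (¬C ∨ ¬E) ∧ ¬D) ∧ ¬D ∨ ¬¬¬C ∨ ¬E   (distribution)
= (¬C ∨ ¬E) ∧ ¬D ∨ ¬¬¬C ∨ ¬E   (distribution)
= (¬C ∨ ¬E) ∧ ¬D ∨ ¬C ∨ ¬E   (double negation)
= ¬C ∨ ¬E   (absorption)

¬C ∨ ¬E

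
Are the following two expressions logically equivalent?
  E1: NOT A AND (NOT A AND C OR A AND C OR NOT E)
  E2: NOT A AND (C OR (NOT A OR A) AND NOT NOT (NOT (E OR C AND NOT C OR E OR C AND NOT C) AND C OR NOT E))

E1: NOT A AND (NOT A AND C OR A AND C OR NOT E)
    = NOT A AND (C OR NOT E)
E2: NOT A AND (C OR (NOT A OR A) AND NOT NOT (NOT (E OR C AND NOT C OR E OR C AND NOT C) AND C OR NOT E))
    = NOT A AND (C OR NOT NOT (NOT (E OR C AND NOT C OR E OR C AND NOT C) AND C OR NOT E))
    = NOT A AND (C OR NOT NOT (NOT (E OR C AND NOT C) AND C OR NOT E))
    = NOT A AND (C OR NOT (E OR C AND NOT C) AND C OR NOT E)
    = NOT A AND (C OR NOT E AND C OR NOT E)
    = NOT A AND (C OR NOT E)
Both reduce to NOT A AND (C OR NOT E), so they are equivalent.

Yes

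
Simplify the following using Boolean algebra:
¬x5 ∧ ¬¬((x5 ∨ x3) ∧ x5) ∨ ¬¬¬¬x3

x3

¬x5 ∧ ¬¬((x5 ∨ x3) ∧ x5) ∨ ¬¬¬¬x3
= ¬x5 ∧ ¬¬x5 ∨ ¬¬¬¬x3
= ¬x5 ∧ ¬¬x5 ∨ ¬¬x3
= ¬x5 ∧ x5 ∨ ¬¬x3
= ¬¬x3
= x3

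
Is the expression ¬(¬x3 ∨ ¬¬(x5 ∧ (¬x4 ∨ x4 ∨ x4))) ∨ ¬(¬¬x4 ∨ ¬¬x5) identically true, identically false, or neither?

neither

¬(¬x3 ∨ ¬¬(x5 ∧ (¬x4 ∨ x4 ∨ x4))) ∨ ¬(¬¬x4 ∨ ¬¬x5)
= ¬(¬x3 ∨ ¬¬(x5 ∧ (¬x4 ∨ x4 ∨ x4))) ∨ ¬x4 ∧ ¬x5   (De Morgan)
= ¬(¬x3 ∨ ¬¬(x5 ∧ (¬x4 ∨ x4))) ∨ ¬x4 ∧ ¬x5   (idempotence)
= ¬(¬x3 ∨ ¬¬x5) ∨ ¬x4 ∧ ¬x5   (complement / identity)
= x3 ∧ ¬x5 ∨ ¬x4 ∧ ¬x5   (De Morgan)
= ¬x5 ∧ (x3 ∨ ¬x4)   (distribution)
This depends on x3, x4, x5, so it is not a constant.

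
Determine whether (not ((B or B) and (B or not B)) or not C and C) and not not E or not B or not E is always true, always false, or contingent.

contingent

(not ((B or B) and (B or not B)) or not C and C) and not not E or not B or not E
= (not (B and (B or not B)) or not C and C) and not not E or not B or not E   (idempotence)
= (not (B and (B or not B)) or not C and C) and E or not B or not E   (double negation)
= (not B or not C and C) and E or not B or not E   (complement / identity)
= not B and E or not B or not E   (complement / identity)
= not B or not E   (absorption)
This depends on B, E, so it is not a constant.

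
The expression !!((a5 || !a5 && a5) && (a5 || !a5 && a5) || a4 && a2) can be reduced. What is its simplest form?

a5 || a4 && a2

!!((a5 || !a5 && a5) && (a5 || !a5 && a5) || a4 && a2)
= !!(a5 || !a5 && a5 || a4 && a2)   — idempotence
= !!(a5 || a4 && a2)   — complement / identity
= a5 || a4 && a2   — double negation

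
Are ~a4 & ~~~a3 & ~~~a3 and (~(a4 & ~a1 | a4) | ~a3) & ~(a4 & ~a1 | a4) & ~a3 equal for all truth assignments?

E1: ~a4 & ~~~a3 & ~~~a3
    = ~a4 & ~~~a3
    = ~a4 & ~a3
E2: (~(a4 & ~a1 | a4) | ~a3) & ~(a4 & ~a1 | a4) & ~a3
    = ~(a4 & ~a1 | a4) & ~a3
    = ~a4 & ~a3
Both reduce to ~a4 & ~a3, so they are equivalent.

Yes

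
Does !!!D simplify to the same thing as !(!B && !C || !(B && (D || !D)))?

No

E1: !!!D
    = !D
E2: !(!B && !C || !(B && (D || !D)))
    = !(!B && !C || !B)
    = !!B
    = B
These differ: at B=0, C=0, D=0, E1 = 1 but E2 = 0.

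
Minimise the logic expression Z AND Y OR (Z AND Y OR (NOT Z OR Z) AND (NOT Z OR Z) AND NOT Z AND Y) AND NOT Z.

Z AND Y OR (Z AND Y OR (NOT Z OR Z) AND (NOT Z OR Z) AND NOT Z AND Y) AND NOT Z
= Z AND Y OR (Z AND Y OR (NOT Z OR Z) AND NOT Z AND Y) AND NOT Z
= Z AND Y OR (Z AND Y OR NOT Z AND Y) AND NOT Z
= Z AND Y OR Y AND NOT Z
= Y

Y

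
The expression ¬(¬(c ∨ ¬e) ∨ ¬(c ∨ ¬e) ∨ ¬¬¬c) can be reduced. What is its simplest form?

¬(¬(c ∨ ¬e) ∨ ¬(c ∨ ¬e) ∨ ¬¬¬c)
= ¬(¬(c ∨ ¬e) ∨ ¬¬¬c)
= ¬(¬(c ∨ ¬e) ∨ ¬c)
= (c ∨ ¬e) ∧ c
= c

c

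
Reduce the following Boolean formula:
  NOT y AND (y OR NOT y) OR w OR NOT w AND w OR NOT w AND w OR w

NOT y OR w

NOT y AND (y OR NOT y) OR w OR NOT w AND w OR NOT w AND w OR w
= NOT y AND (y OR NOT y) OR w OR NOT w AND w OR w
= NOT y OR w OR NOT w AND w OR w
= NOT y OR w OR w
= NOT y OR w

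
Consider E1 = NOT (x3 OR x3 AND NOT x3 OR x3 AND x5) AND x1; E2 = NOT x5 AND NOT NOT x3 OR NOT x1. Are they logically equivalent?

E1: NOT (x3 OR x3 AND NOT x3 OR x3 AND x5) AND x1
    = NOT (x3 OR x3 AND x5) AND x1   (complement / identity)
    = NOT x3 AND x1   (absorption)
E2: NOT x5 AND NOT NOT x3 OR NOT x1
    = NOT x5 AND x3 OR NOT x1   (double negation)
These differ: at x1=0, x3=1, x5=0, E1 = 0 but E2 = 1.

No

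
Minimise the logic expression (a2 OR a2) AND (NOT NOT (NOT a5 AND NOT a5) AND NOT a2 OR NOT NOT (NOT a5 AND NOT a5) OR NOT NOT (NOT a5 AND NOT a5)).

(a2 OR a2) AND (NOT NOT (NOT a5 AND NOT a5) AND NOT a2 OR NOT NOT (NOT a5 AND NOT a5) OR NOT NOT (NOT a5 AND NOT a5))
= (a2 OR a2) AND (NOT NOT (NOT a5 AND NOT a5) AND NOT a2 OR NOT NOT (NOT a5 AND NOT a5))
= (a2 OR a2) AND NOT NOT (NOT a5 AND NOT a5)
= a2 AND NOT NOT (NOT a5 AND NOT a5)
= a2 AND NOT NOT NOT a5
= a2 AND NOT a5

a2 AND NOT a5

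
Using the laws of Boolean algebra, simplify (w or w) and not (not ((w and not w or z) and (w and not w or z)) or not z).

(w or w) and not (not ((w and not w or z) and (w and not w or z)) or not z)
= (w or w) and not (not (w and not w or z) or not z)
= (w or w) and (w and not w or z) and z
= w and (w and not w or z) and z
= w and z and z
= w and z

w and z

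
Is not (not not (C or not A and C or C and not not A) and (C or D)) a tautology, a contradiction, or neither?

neither

not (not not (C or not A and C or C and not not A) and (C or D))
= not ((C or not A and C or C and not not A) and (C or D))   [double negation]
= not ((C or not A and C or C and A) and (C or D))   [double negation]
= not ((C or C) and (C or D))   [distribution]
= not (C and D or C)   [distribution]
= not C   [absorption]
This depends on C, so it is not a constant.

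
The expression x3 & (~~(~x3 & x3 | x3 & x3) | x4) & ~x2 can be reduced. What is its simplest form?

x3 & (~~(~x3 & x3 | x3 & x3) | x4) & ~x2
= x3 & (~x3 & x3 | x3 & x3 | x4) & ~x2
= x3 & (x3 | x4) & ~x2
= x3 & ~x2

x3 & ~x2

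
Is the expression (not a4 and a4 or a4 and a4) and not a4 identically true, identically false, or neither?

identically false

(not a4 and a4 or a4 and a4) and not a4
= a4 and not a4   — distribution
= False   — complement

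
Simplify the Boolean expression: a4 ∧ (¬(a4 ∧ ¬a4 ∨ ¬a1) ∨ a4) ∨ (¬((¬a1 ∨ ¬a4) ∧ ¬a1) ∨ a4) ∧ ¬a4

a1 ∨ a4

a4 ∧ (¬(a4 ∧ ¬a4 ∨ ¬a1) ∨ a4) ∨ (¬((¬a1 ∨ ¬a4) ∧ ¬a1) ∨ a4) ∧ ¬a4
= a4 ∧ (¬(a4 ∧ ¬a4 ∨ ¬a1) ∨ a4) ∨ (¬¬a1 ∨ a4) ∧ ¬a4
= a4 ∧ (¬¬a1 ∨ a4) ∨ (¬¬a1 ∨ a4) ∧ ¬a4
= ¬¬a1 ∨ a4
= a1 ∨ a4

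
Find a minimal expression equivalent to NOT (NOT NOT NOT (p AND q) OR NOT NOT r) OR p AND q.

p AND q

NOT (NOT NOT NOT (p AND q) OR NOT NOT r) OR p AND q
= NOT NOT (p AND q) AND NOT r OR p AND q
= p AND q AND NOT r OR p AND q
= p AND q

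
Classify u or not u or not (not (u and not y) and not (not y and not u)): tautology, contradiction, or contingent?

tautology

u or not u or not (not (u and not y) and not (not y and not u))
= u or not u or u and not y or not y and not u
= u or not u or (u or not u) and not y
= u or not u
= True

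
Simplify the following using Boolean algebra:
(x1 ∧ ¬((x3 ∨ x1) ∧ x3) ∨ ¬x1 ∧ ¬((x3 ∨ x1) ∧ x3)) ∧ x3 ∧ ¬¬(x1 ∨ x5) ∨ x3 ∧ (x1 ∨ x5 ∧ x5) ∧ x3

x3 ∧ (x1 ∨ x5)

(x1 ∧ ¬((x3 ∨ x1) ∧ x3) ∨ ¬x1 ∧ ¬((x3 ∨ x1) ∧ x3)) ∧ x3 ∧ ¬¬(x1 ∨ x5) ∨ x3 ∧ (x1 ∨ x5 ∧ x5) ∧ x3
= ¬((x3 ∨ x1) ∧ x3) ∧ x3 ∧ ¬¬(x1 ∨ x5) ∨ x3 ∧ (x1 ∨ x5 ∧ x5) ∧ x3
= ¬((x3 ∨ x1) ∧ x3) ∧ x3 ∧ ¬¬(x1 ∨ x5) ∨ x3 ∧ (x1 ∨ x5) ∧ x3
= ¬x3 ∧ x3 ∧ ¬¬(x1 ∨ x5) ∨ x3 ∧ (x1 ∨ x5) ∧ x3
= ¬x3 ∧ x3 ∧ (x1 ∨ x5) ∨ x3 ∧ (x1 ∨ x5) ∧ x3
= x3 ∧ (x1 ∨ x5)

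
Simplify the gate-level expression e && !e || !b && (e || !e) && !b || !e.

!b || !e

e && !e || !b && (e || !e) && !b || !e
= e && !e || !b && !b || !e   [complement / identity]
= e && !e || !b || !e   [idempotence]
= !b || !e   [complement / identity]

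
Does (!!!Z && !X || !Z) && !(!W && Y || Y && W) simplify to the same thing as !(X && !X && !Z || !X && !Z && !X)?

E1: (!!!Z && !X || !Z) && !(!W && Y || Y && W)
    = (!!!Z && !X || !Z) && !Y   — distribution
    = (!Z && !X || !Z) && !Y   — double negation
    = !Z && !Y   — absorption
E2: !(X && !X && !Z || !X && !Z && !X)
    = !(!X && !Z)   — distribution
    = X || Z   — De Morgan
These differ: at W=0, X=0, Y=1, Z=1, E1 = 0 but E2 = 1.

No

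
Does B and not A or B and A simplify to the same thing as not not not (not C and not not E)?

E1: B and not A or B and A
    = B
E2: not not not (not C and not not E)
    = not (not C and not not E)
    = C or not E
These differ: at A=0, B=0, C=1, E=0, E1 = 0 but E2 = 1.

No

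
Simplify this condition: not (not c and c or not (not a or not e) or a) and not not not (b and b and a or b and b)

not (not c and c or not (not a or not e) or a) and not not not (b and b and a or b and b)
= not (not c and c or not (not a or not e) or a) and not not not (b and b)   [absorption]
= not (not c and c or a and e or a) and not not not (b and b)   [De Morgan]
= not (not c and c or a and e or a) and not not not b   [idempotence]
= not (a and e or a) and not not not b   [complement / identity]
= not (a and e or a) and not b   [double negation]
= not a and not b   [absorption]

not a and not b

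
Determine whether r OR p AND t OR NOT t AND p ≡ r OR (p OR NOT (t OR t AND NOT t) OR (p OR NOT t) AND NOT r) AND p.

E1: r OR p AND t OR NOT t AND p
    = r OR p   (distribution)
E2: r OR (p OR NOT (t OR t AND NOT t) OR (p OR NOT t) AND NOT r) AND p
    = r OR (p OR NOT t OR (p OR NOT t) AND NOT r) AND p   (complement / identity)
    = r OR (p OR NOT t) AND p   (absorption)
    = r OR p   (absorption)
Both reduce to r OR p, so they are equivalent.

Yes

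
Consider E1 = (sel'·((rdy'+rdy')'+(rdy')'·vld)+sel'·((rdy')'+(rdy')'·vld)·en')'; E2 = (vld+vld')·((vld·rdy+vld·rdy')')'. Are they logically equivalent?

E1: (sel'·((rdy'+rdy')'+(rdy')'·vld)+sel'·((rdy')'+(rdy')'·vld)·en')'
    = (sel'·((rdy')'+(rdy')'·vld)+sel'·((rdy')'+(rdy')'·vld)·en')'   (idempotence)
    = (sel'·((rdy')'+(rdy')'·vld))'   (absorption)
    = (sel'·(rdy')')'   (absorption)
    = sel+rdy'   (De Morgan)
E2: (vld+vld')·((vld·rdy+vld·rdy')')'
    = ((vld·rdy+vld·rdy')')'   (complement / identity)
    = (vld')'   (distribution)
    = vld   (double negation)
These differ: at en=0, rdy=0, sel=1, vld=0, E1 = 1 but E2 = 0.

No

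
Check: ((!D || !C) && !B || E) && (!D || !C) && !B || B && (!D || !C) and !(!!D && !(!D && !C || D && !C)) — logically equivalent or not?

E1: ((!D || !C) && !B || E) && (!D || !C) && !B || B && (!D || !C)
    = (!D || !C) && !B || B && (!D || !C)   (absorption)
    = !D || !C   (distribution)
E2: !(!!D && !(!D && !C || D && !C))
    = !(!!D && !!C)   (distribution)
    = !D || !C   (De Morgan)
Both reduce to !D || !C, so they are equivalent.

Yes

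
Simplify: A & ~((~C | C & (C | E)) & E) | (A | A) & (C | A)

A & ~((~C | C & (C | E)) & E) | (A | A) & (C | A)
= A & ~((~C | C) & E) | (A | A) & (C | A)   [absorption]
= A & ~((~C | C) & E) | A & C | A   [distribution]
= A & ~((~C | C) & E) | A   [absorption]
= A & ~E | A   [complement / identity]
= A   [absorption]

A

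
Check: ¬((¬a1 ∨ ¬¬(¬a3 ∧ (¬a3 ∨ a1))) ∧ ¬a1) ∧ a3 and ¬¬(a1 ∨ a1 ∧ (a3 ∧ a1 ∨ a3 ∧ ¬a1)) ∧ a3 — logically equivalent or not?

Yes

E1: ¬((¬a1 ∨ ¬¬(¬a3 ∧ (¬a3 ∨ a1))) ∧ ¬a1) ∧ a3
    = ¬((¬a1 ∨ ¬¬¬a3) ∧ ¬a1) ∧ a3
    = ¬((¬a1 ∨ ¬a3) ∧ ¬a1) ∧ a3
    = ¬¬a1 ∧ a3
    = a1 ∧ a3
E2: ¬¬(a1 ∨ a1 ∧ (a3 ∧ a1 ∨ a3 ∧ ¬a1)) ∧ a3
    = ¬¬(a1 ∨ a1 ∧ a3) ∧ a3
    = ¬¬a1 ∧ a3
    = a1 ∧ a3
Both reduce to a1 ∧ a3, so they are equivalent.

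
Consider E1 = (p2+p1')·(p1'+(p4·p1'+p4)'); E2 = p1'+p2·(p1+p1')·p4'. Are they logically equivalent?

E1: (p2+p1')·(p1'+(p4·p1'+p4)')
    = p1'+p2·(p4·p1'+p4)'   — distribution
    = p1'+p2·p4'   — absorption
E2: p1'+p2·(p1+p1')·p4'
    = p1'+p2·p4'   — complement / identity
Both reduce to p1'+p2·p4', so they are equivalent.

Yes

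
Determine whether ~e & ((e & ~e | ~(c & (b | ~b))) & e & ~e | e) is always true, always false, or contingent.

always false

~e & ((e & ~e | ~(c & (b | ~b))) & e & ~e | e)
= ~e & ((e & ~e | ~c) & e & ~e | e)   — complement / identity
= ~e & (e & ~e | e)   — absorption
= ~e & e   — complement / identity
= 0   — complement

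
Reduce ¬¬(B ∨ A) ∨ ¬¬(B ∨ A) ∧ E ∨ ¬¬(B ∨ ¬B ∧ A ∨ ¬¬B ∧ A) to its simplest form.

B ∨ A

¬¬(B ∨ A) ∨ ¬¬(B ∨ A) ∧ E ∨ ¬¬(B ∨ ¬B ∧ A ∨ ¬¬B ∧ A)
= ¬¬(B ∨ A) ∨ ¬¬(B ∨ ¬B ∧ A ∨ ¬¬B ∧ A)   — absorption
= ¬¬(B ∨ A) ∨ ¬¬(B ∨ ¬B ∧ A ∨ B ∧ A)   — double negation
= ¬¬(B ∨ A) ∨ ¬¬(B ∨ A)   — distribution
= ¬¬(B ∨ A)   — idempotence
= B ∨ A   — double negation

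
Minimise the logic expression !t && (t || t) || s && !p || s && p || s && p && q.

s

!t && (t || t) || s && !p || s && p || s && p && q
= !t && (t || t) || s && !p || s && p   — absorption
= !t && (t || t) || s   — distribution
= !t && t || s   — idempotence
= s   — complement / identity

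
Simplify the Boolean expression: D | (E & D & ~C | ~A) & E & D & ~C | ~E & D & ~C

D

D | (E & D & ~C | ~A) & E & D & ~C | ~E & D & ~C
= D | E & D & ~C | ~E & D & ~C
= D | D & ~C
= D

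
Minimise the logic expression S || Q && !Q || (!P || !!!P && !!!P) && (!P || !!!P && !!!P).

S || !P

S || Q && !Q || (!P || !!!P && !!!P) && (!P || !!!P && !!!P)
= S || Q && !Q || !P || !!!P && !!!P   (idempotence)
= S || Q && !Q || !P || !!!P   (idempotence)
= S || Q && !Q || !P || !P   (double negation)
= S || Q && !Q || !P   (idempotence)
= S || !P   (complement / identity)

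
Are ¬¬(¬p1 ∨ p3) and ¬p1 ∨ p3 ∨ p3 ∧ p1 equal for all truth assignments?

E1: ¬¬(¬p1 ∨ p3)
    = ¬p1 ∨ p3   [double negation]
E2: ¬p1 ∨ p3 ∨ p3 ∧ p1
    = ¬p1 ∨ p3   [absorption]
Both reduce to ¬p1 ∨ p3, so they are equivalent.

Yes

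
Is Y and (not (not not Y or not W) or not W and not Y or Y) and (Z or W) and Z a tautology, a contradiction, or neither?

Y and (not (not not Y or not W) or not W and not Y or Y) and (Z or W) and Z
= Y and (not (not not Y or not W) or not W and not Y or Y) and Z   (absorption)
= Y and (not Y and W or not W and not Y or Y) and Z   (De Morgan)
= Y and (not Y or Y) and Z   (distribution)
= Y and Z   (complement / identity)
This depends on Y, Z, so it is not a constant.

neither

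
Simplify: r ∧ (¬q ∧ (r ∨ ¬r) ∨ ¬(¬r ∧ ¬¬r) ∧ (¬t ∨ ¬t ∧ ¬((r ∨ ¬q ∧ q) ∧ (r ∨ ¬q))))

r ∧ (¬q ∧ (r ∨ ¬r) ∨ ¬(¬r ∧ ¬¬r) ∧ (¬t ∨ ¬t ∧ ¬((r ∨ ¬q ∧ q) ∧ (r ∨ ¬q))))
= r ∧ (¬q ∧ (r ∨ ¬r) ∨ ¬(¬r ∧ ¬¬r) ∧ (¬t ∨ ¬t ∧ ¬(r ∧ (r ∨ ¬q))))
= r ∧ (¬q ∧ (r ∨ ¬r) ∨ (r ∨ ¬r) ∧ (¬t ∨ ¬t ∧ ¬(r ∧ (r ∨ ¬q))))
= r ∧ (¬q ∧ (r ∨ ¬r) ∨ (r ∨ ¬r) ∧ (¬t ∨ ¬t ∧ ¬r))
= r ∧ (r ∨ ¬r) ∧ (¬q ∨ ¬t ∨ ¬t ∧ ¬r)
= r ∧ (¬q ∨ ¬t ∨ ¬t ∧ ¬r)
= r ∧ (¬q ∨ ¬t)

r ∧ (¬q ∨ ¬t)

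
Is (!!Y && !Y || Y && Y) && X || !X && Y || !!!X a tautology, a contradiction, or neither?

neither

(!!Y && !Y || Y && Y) && X || !X && Y || !!!X
= (Y && !Y || Y && Y) && X || !X && Y || !!!X   (double negation)
= (Y && !Y || Y && Y) && X || !X && Y || !X   (double negation)
= Y && X || !X && Y || !X   (distribution)
= Y || !X   (distribution)
This depends on X, Y, so it is not a constant.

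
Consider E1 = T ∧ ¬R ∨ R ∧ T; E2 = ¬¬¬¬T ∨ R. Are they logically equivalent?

E1: T ∧ ¬R ∨ R ∧ T
    = T   [distribution]
E2: ¬¬¬¬T ∨ R
    = ¬¬T ∨ R   [double negation]
    = T ∨ R   [double negation]
These differ: at R=1, T=0, E1 = 0 but E2 = 1.

No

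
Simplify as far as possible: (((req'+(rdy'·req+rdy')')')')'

(((req'+(rdy'·req+rdy')')')')'
= (((req'+(rdy')')')')'
= (req'+(rdy')')'
= req·rdy'

req·rdy'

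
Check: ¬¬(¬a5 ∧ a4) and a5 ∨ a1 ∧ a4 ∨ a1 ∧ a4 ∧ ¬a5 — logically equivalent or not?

E1: ¬¬(¬a5 ∧ a4)
    = ¬a5 ∧ a4   — double negation
E2: a5 ∨ a1 ∧ a4 ∨ a1 ∧ a4 ∧ ¬a5
    = a5 ∨ a1 ∧ a4   — absorption
These differ: at a1=1, a4=1, a5=1, E1 = 0 but E2 = 1.

No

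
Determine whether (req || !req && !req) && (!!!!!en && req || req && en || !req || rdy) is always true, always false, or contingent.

(req || !req && !req) && (!!!!!en && req || req && en || !req || rdy)
= (req || !req && !req) && (!!!en && req || req && en || !req || rdy)
= (req || !req && !req) && (!en && req || req && en || !req || rdy)
= (req || !req) && (!en && req || req && en || !req || rdy)
= (req || !req) && (req || !req || rdy)
= req || !req
= true

always true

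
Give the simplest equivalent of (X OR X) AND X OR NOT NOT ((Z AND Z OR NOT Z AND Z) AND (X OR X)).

X

(X OR X) AND X OR NOT NOT ((Z AND Z OR NOT Z AND Z) AND (X OR X))
= (X OR X) AND X OR NOT NOT (Z AND (X OR X))
= (X OR X) AND X OR Z AND (X OR X)
= (X OR X) AND (X OR Z)
= X OR X AND Z
= X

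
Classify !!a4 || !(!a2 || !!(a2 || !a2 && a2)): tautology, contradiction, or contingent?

!!a4 || !(!a2 || !!(a2 || !a2 && a2))
= a4 || !(!a2 || !!(a2 || !a2 && a2))
= a4 || !(!a2 || !!a2)
= a4 || a2 && !a2
= a4
This depends on a4, so it is not a constant.

contingent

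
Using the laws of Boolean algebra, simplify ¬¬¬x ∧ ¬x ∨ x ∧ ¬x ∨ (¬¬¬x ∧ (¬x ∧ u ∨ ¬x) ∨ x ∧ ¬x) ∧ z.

¬¬¬x ∧ ¬x ∨ x ∧ ¬x ∨ (¬¬¬x ∧ (¬x ∧ u ∨ ¬x) ∨ x ∧ ¬x) ∧ z
= ¬¬¬x ∧ ¬x ∨ x ∧ ¬x ∨ (¬¬¬x ∧ ¬x ∨ x ∧ ¬x) ∧ z   [absorption]
= ¬¬¬x ∧ ¬x ∨ x ∧ ¬x   [absorption]
= ¬x ∧ ¬x ∨ x ∧ ¬x   [double negation]
= ¬x   [distribution]

¬x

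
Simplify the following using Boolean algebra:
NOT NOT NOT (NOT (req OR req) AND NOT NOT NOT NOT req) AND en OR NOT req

en OR NOT req

NOT NOT NOT (NOT (req OR req) AND NOT NOT NOT NOT req) AND en OR NOT req
= NOT (NOT (req OR req) AND NOT NOT NOT NOT req) AND en OR NOT req   (double negation)
= NOT (NOT req AND NOT NOT NOT NOT req) AND en OR NOT req   (idempotence)
= NOT (NOT req AND NOT NOT req) AND en OR NOT req   (double negation)
= (req OR NOT req) AND en OR NOT req   (De Morgan)
= en OR NOT req   (complement / identity)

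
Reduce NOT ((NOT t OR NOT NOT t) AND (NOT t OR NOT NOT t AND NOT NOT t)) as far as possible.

NOT ((NOT t OR NOT NOT t) AND (NOT t OR NOT NOT t AND NOT NOT t))
= NOT ((NOT t OR NOT NOT t) AND (NOT t OR NOT NOT t))   [idempotence]
= NOT (NOT t OR NOT NOT t)   [idempotence]
= t AND NOT t   [De Morgan]
= FALSE   [complement]

FALSE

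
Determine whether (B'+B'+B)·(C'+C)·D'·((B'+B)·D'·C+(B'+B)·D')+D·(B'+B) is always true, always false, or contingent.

(B'+B'+B)·(C'+C)·D'·((B'+B)·D'·C+(B'+B)·D')+D·(B'+B)
= (B'+B'+B)·D'·((B'+B)·D'·C+(B'+B)·D')+D·(B'+B)   — complement / identity
= (B'+B'+B)·D'·(B'+B)·D'+D·(B'+B)   — absorption
= (B'+B)·D'·(B'+B)·D'+D·(B'+B)   — idempotence
= (B'+B)·D'+D·(B'+B)   — idempotence
= B'+B   — distribution
= 1   — complement

always true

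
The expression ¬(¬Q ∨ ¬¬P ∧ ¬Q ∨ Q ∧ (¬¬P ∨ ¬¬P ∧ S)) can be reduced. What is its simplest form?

¬(¬Q ∨ ¬¬P ∧ ¬Q ∨ Q ∧ (¬¬P ∨ ¬¬P ∧ S))
= ¬(¬Q ∨ ¬¬P ∧ ¬Q ∨ Q ∧ ¬¬P)   — absorption
= ¬(¬Q ∨ ¬¬P)   — distribution
= Q ∧ ¬P   — De Morgan

Q ∧ ¬P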